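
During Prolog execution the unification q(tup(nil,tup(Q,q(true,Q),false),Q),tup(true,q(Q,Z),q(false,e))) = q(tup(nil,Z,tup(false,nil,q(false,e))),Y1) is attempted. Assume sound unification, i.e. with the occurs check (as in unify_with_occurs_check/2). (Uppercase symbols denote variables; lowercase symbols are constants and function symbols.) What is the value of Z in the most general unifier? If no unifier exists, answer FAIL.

tup(tup(false,nil,q(false,e)),q(true,tup(false,nil,q(false,e))),false)

Decompose q/2: tup(nil,tup(Q,q(true,Q),false),Q) = tup(nil,Z,tup(false,nil,q(false,e))),  tup(true,q(Q,Z),q(false,e)) = Y1.
Decompose tup/3: nil = nil,  tup(Q,q(true,Q),false) = Z,  Q = tup(false,nil,q(false,e)).
Delete trivial equation nil = nil.
Bind Z := tup(Q,q(true,Q),false); substituting into the one remaining equation that mentions Z gives: tup(true,q(Q,tup(Q,q(true,Q),false)),q(false,e)) = Y1.
Bind Q := tup(false,nil,q(false,e)); substituting into the remaining equation gives: tup(true,q(tup(false,nil,q(false,e)),tup(tup(false,nil,q(false,e)),q(true,tup(false,nil,q(false,e))),false)),q(false,e)) = Y1. Substituting into the earlier binding gives Z := tup(tup(false,nil,q(false,e)),q(true,tup(false,nil,q(false,e))),false).
Bind Y1 := tup(true,q(tup(false,nil,q(false,e)),tup(tup(false,nil,q(false,e)),q(true,tup(false,nil,q(false,e))),false)),q(false,e)).
MGU = { Z ↦ tup(tup(false,nil,q(false,e)),q(true,tup(false,nil,q(false,e))),false), Q ↦ tup(false,nil,q(false,e)), Y1 ↦ tup(true,q(tup(false,nil,q(false,e)),tup(tup(false,nil,q(false,e)),q(true,tup(false,nil,q(false,e))),false)),q(false,e)) }, so Z ↦ tup(tup(false,nil,q(false,e)),q(true,tup(false,nil,q(false,e))),false).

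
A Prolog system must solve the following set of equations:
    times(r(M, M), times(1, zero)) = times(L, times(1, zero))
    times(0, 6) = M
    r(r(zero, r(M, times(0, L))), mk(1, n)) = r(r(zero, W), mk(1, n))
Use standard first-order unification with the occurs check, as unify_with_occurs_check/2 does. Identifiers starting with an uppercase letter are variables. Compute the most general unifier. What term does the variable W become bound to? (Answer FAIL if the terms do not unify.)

Decompose times/2: r(M, M) = L,  times(1, zero) = times(1, zero).
Bind L := r(M, M); substituting into the one remaining equation that mentions L gives: r(r(zero, r(M, times(0, r(M, M)))), mk(1, n)) = r(r(zero, W), mk(1, n)).
Delete trivial equation times(1, zero) = times(1, zero).
Bind M := times(0, 6); substituting into the remaining equation gives: r(r(zero, r(times(0, 6), times(0, r(times(0, 6), times(0, 6))))), mk(1, n)) = r(r(zero, W), mk(1, n)). Substituting into the earlier binding gives L := r(times(0, 6), times(0, 6)).
Decompose r/2: r(zero, r(times(0, 6), times(0, r(times(0, 6), times(0, 6))))) = r(zero, W),  mk(1, n) = mk(1, n).
Decompose r/2: zero = zero,  r(times(0, 6), times(0, r(times(0, 6), times(0, 6)))) = W.
Delete trivial equation zero = zero.
Bind W := r(times(0, 6), times(0, r(times(0, 6), times(0, 6)))); no other remaining equation mentions W.
Delete trivial equation mk(1, n) = mk(1, n).
MGU = { L ↦ r(times(0, 6), times(0, 6)), M ↦ times(0, 6), W ↦ r(times(0, 6), times(0, r(times(0, 6), times(0, 6)))) }, so W ↦ r(times(0, 6), times(0, r(times(0, 6), times(0, 6)))).

r(times(0, 6), times(0, r(times(0, 6), times(0, 6))))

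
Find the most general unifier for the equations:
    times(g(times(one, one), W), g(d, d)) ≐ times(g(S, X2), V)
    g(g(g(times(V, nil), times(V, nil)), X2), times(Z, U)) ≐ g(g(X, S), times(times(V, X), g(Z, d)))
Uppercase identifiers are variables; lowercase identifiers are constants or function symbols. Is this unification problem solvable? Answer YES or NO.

Decompose times/2: g(times(one, one), W) ≐ g(S, X2),  g(d, d) ≐ V.
Decompose g/2: times(one, one) ≐ S,  W ≐ X2.
Bind S := times(one, one); substituting into the one remaining equation that mentions S gives: g(g(g(times(V, nil), times(V, nil)), X2), times(Z, U)) ≐ g(g(X, times(one, one)), times(times(V, X), g(Z, d))).
Bind W := X2; no other remaining equation mentions W.
Bind V := g(d, d); substituting into the remaining equation gives: g(g(g(times(g(d, d), nil), times(g(d, d), nil)), X2), times(Z, U)) ≐ g(g(X, times(one, one)), times(times(g(d, d), X), g(Z, d))).
Decompose g/2: g(g(times(g(d, d), nil), times(g(d, d), nil)), X2) ≐ g(X, times(one, one)),  times(Z, U) ≐ times(times(g(d, d), X), g(Z, d)).
Decompose g/2: g(times(g(d, d), nil), times(g(d, d), nil)) ≐ X,  X2 ≐ times(one, one).
Bind X := g(times(g(d, d), nil), times(g(d, d), nil)); substituting into the one remaining equation that mentions X gives: times(Z, U) ≐ times(times(g(d, d), g(times(g(d, d), nil), times(g(d, d), nil))), g(Z, d)).
Bind X2 := times(one, one); no other remaining equation mentions X2. Substituting into the earlier binding gives W := times(one, one).
Decompose times/2: Z ≐ times(g(d, d), g(times(g(d, d), nil), times(g(d, d), nil))),  U ≐ g(Z, d).
Bind Z := times(g(d, d), g(times(g(d, d), nil), times(g(d, d), nil))); substituting into the remaining equation gives: U ≐ g(times(g(d, d), g(times(g(d, d), nil), times(g(d, d), nil))), d).
Bind U := g(times(g(d, d), g(times(g(d, d), nil), times(g(d, d), nil))), d).
No equations remain and no clash or occurs-check failure arose, so a unifier exists.

YES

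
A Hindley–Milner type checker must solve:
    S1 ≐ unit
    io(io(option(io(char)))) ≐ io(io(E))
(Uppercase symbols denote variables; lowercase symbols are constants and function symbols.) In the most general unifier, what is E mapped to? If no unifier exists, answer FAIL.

option(io(char))

Bind S1 := unit; no other remaining equation mentions S1.
Decompose io/1: io(option(io(char))) ≐ io(E).
Decompose io/1: option(io(char)) ≐ E.
Bind E := option(io(char)).
MGU = { S1 ↦ unit, E ↦ option(io(char)) }, so E ↦ option(io(char)).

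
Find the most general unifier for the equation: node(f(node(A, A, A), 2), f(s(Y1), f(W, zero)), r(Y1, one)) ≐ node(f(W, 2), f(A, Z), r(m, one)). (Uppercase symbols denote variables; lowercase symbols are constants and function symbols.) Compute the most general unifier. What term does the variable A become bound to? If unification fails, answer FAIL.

Decompose node/3: f(node(A, A, A), 2) ≐ f(W, 2),  f(s(Y1), f(W, zero)) ≐ f(A, Z),  r(Y1, one) ≐ r(m, one).
Decompose f/2: node(A, A, A) ≐ W,  2 ≐ 2.
Bind W := node(A, A, A); substituting into the one remaining equation that mentions W gives: f(s(Y1), f(node(A, A, A), zero)) ≐ f(A, Z).
Delete trivial equation 2 ≐ 2.
Decompose f/2: s(Y1) ≐ A,  f(node(A, A, A), zero) ≐ Z.
Bind A := s(Y1); substituting into the one remaining equation that mentions A gives: f(node(s(Y1), s(Y1), s(Y1)), zero) ≐ Z. Substituting into the earlier binding gives W := node(s(Y1), s(Y1), s(Y1)).
Bind Z := f(node(s(Y1), s(Y1), s(Y1)), zero); no other remaining equation mentions Z.
Decompose r/2: Y1 ≐ m,  one ≐ one.
Bind Y1 := m; no other remaining equation mentions Y1. Substituting into the earlier bindings gives W := node(s(m), s(m), s(m)), A := s(m), Z := f(node(s(m), s(m), s(m)), zero).
Delete trivial equation one ≐ one.
MGU = { W := node(s(m), s(m), s(m)), A := s(m), Z := f(node(s(m), s(m), s(m)), zero), Y1 := m }, so A := s(m).

s(m)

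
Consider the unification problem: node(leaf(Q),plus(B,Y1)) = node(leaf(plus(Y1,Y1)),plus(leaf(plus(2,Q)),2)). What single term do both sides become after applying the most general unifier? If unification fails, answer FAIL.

node(leaf(plus(2,2)),plus(leaf(plus(2,plus(2,2))),2))

Decompose node/2: leaf(Q) = leaf(plus(Y1,Y1)),  plus(B,Y1) = plus(leaf(plus(2,Q)),2).
Decompose leaf/1: Q = plus(Y1,Y1).
Bind Q := plus(Y1,Y1); substituting into the remaining equation gives: plus(B,Y1) = plus(leaf(plus(2,plus(Y1,Y1))),2).
Decompose plus/2: B = leaf(plus(2,plus(Y1,Y1))),  Y1 = 2.
Bind B := leaf(plus(2,plus(Y1,Y1))); no other remaining equation mentions B.
Bind Y1 := 2. Substituting into the earlier bindings gives Q := plus(2,2), B := leaf(plus(2,plus(2,2))).
Applying the MGU to either side gives node(leaf(plus(2,2)),plus(leaf(plus(2,plus(2,2))),2)).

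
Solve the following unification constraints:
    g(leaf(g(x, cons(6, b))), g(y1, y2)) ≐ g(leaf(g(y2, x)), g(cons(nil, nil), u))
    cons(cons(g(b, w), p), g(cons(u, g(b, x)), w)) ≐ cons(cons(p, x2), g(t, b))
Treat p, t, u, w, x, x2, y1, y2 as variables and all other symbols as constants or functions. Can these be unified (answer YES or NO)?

Decompose g/2: leaf(g(x, cons(6, b))) ≐ leaf(g(y2, x)),  g(y1, y2) ≐ g(cons(nil, nil), u).
Decompose leaf/1: g(x, cons(6, b)) ≐ g(y2, x).
Decompose g/2: x ≐ y2,  cons(6, b) ≐ x.
Bind x := y2; substituting into the 2 remaining equations that mention x gives: cons(6, b) ≐ y2,  cons(cons(g(b, w), p), g(cons(u, g(b, y2)), w)) ≐ cons(cons(p, x2), g(t, b)).
Bind y2 := cons(6, b); substituting into the remaining equations gives: g(y1, cons(6, b)) ≐ g(cons(nil, nil), u),  cons(cons(g(b, w), p), g(cons(u, g(b, cons(6, b))), w)) ≐ cons(cons(p, x2), g(t, b)). Substituting into the earlier binding gives x := cons(6, b).
Decompose g/2: y1 ≐ cons(nil, nil),  cons(6, b) ≐ u.
Bind y1 := cons(nil, nil); no other remaining equation mentions y1.
Bind u := cons(6, b); substituting into the remaining equation gives: cons(cons(g(b, w), p), g(cons(cons(6, b), g(b, cons(6, b))), w)) ≐ cons(cons(p, x2), g(t, b)).
Decompose cons/2: cons(g(b, w), p) ≐ cons(p, x2),  g(cons(cons(6, b), g(b, cons(6, b))), w) ≐ g(t, b).
Decompose cons/2: g(b, w) ≐ p,  p ≐ x2.
Bind p := g(b, w); substituting into the one remaining equation that mentions p gives: g(b, w) ≐ x2.
Bind x2 := g(b, w); no other remaining equation mentions x2.
Decompose g/2: cons(cons(6, b), g(b, cons(6, b))) ≐ t,  w ≐ b.
Bind t := cons(cons(6, b), g(b, cons(6, b))); no other remaining equation mentions t.
Bind w := b. Substituting into the earlier bindings gives p := g(b, b), x2 := g(b, b).
No equations remain and no clash or occurs-check failure arose, so a unifier exists.

YES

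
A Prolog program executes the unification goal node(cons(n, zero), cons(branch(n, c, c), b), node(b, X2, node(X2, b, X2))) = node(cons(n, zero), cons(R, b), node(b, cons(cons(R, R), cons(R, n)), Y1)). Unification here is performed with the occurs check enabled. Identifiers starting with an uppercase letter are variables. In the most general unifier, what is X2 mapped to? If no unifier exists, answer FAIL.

Decompose node/3: cons(n, zero) = cons(n, zero),  cons(branch(n, c, c), b) = cons(R, b),  node(b, X2, node(X2, b, X2)) = node(b, cons(cons(R, R), cons(R, n)), Y1).
Delete trivial equation cons(n, zero) = cons(n, zero).
Decompose cons/2: branch(n, c, c) = R,  b = b.
Bind R := branch(n, c, c); substituting into the one remaining equation that mentions R gives: node(b, X2, node(X2, b, X2)) = node(b, cons(cons(branch(n, c, c), branch(n, c, c)), cons(branch(n, c, c), n)), Y1).
Delete trivial equation b = b.
Decompose node/3: b = b,  X2 = cons(cons(branch(n, c, c), branch(n, c, c)), cons(branch(n, c, c), n)),  node(X2, b, X2) = Y1.
Delete trivial equation b = b.
Bind X2 := cons(cons(branch(n, c, c), branch(n, c, c)), cons(branch(n, c, c), n)); substituting into the remaining equation gives: node(cons(cons(branch(n, c, c), branch(n, c, c)), cons(branch(n, c, c), n)), b, cons(cons(branch(n, c, c), branch(n, c, c)), cons(branch(n, c, c), n))) = Y1.
Bind Y1 := node(cons(cons(branch(n, c, c), branch(n, c, c)), cons(branch(n, c, c), n)), b, cons(cons(branch(n, c, c), branch(n, c, c)), cons(branch(n, c, c), n))).
MGU = { R = branch(n, c, c), X2 = cons(cons(branch(n, c, c), branch(n, c, c)), cons(branch(n, c, c), n)), Y1 = node(cons(cons(branch(n, c, c), branch(n, c, c)), cons(branch(n, c, c), n)), b, cons(cons(branch(n, c, c), branch(n, c, c)), cons(branch(n, c, c), n))) }, so X2 = cons(cons(branch(n, c, c), branch(n, c, c)), cons(branch(n, c, c), n)).

cons(cons(branch(n, c, c), branch(n, c, c)), cons(branch(n, c, c), n))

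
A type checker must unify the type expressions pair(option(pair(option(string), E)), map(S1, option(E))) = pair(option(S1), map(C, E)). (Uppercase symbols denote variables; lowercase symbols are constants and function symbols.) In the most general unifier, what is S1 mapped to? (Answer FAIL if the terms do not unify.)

Decompose pair/2: option(pair(option(string), E)) = option(S1),  map(S1, option(E)) = map(C, E).
Decompose option/1: pair(option(string), E) = S1.
Bind S1 := pair(option(string), E); substituting into the remaining equation gives: map(pair(option(string), E), option(E)) = map(C, E).
Decompose map/2: pair(option(string), E) = C,  option(E) = E.
Bind C := pair(option(string), E); no other remaining equation mentions C.
Occurs check fails: E occurs in option(E); the equation E = option(E) has no finite solution.

FAIL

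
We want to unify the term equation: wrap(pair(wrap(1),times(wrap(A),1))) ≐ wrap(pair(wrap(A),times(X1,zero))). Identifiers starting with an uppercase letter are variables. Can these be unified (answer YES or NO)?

NO

Decompose wrap/1: pair(wrap(1),times(wrap(A),1)) ≐ pair(wrap(A),times(X1,zero)).
Decompose pair/2: wrap(1) ≐ wrap(A),  times(wrap(A),1) ≐ times(X1,zero).
Decompose wrap/1: 1 ≐ A.
Bind A := 1; substituting into the remaining equation gives: times(wrap(1),1) ≐ times(X1,zero).
Decompose times/2: wrap(1) ≐ X1,  1 ≐ zero.
Bind X1 := wrap(1); no other remaining equation mentions X1.
Clash: constants 1 and zero differ; no unifier exists.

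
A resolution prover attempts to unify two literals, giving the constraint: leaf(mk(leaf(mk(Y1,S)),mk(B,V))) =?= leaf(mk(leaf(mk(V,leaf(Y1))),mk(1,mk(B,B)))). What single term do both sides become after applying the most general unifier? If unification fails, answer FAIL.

leaf(mk(leaf(mk(mk(1,1),leaf(mk(1,1)))),mk(1,mk(1,1))))

Decompose leaf/1: mk(leaf(mk(Y1,S)),mk(B,V)) =?= mk(leaf(mk(V,leaf(Y1))),mk(1,mk(B,B))).
Decompose mk/2: leaf(mk(Y1,S)) =?= leaf(mk(V,leaf(Y1))),  mk(B,V) =?= mk(1,mk(B,B)).
Decompose leaf/1: mk(Y1,S) =?= mk(V,leaf(Y1)).
Decompose mk/2: Y1 =?= V,  S =?= leaf(Y1).
Bind Y1 := V; substituting into the one remaining equation that mentions Y1 gives: S =?= leaf(V).
Bind S := leaf(V); no other remaining equation mentions S.
Decompose mk/2: B =?= 1,  V =?= mk(B,B).
Bind B := 1; substituting into the remaining equation gives: V =?= mk(1,1).
Bind V := mk(1,1). Substituting into the earlier bindings gives Y1 := mk(1,1), S := leaf(mk(1,1)).
Applying the MGU to either side gives leaf(mk(leaf(mk(mk(1,1),leaf(mk(1,1)))),mk(1,mk(1,1)))).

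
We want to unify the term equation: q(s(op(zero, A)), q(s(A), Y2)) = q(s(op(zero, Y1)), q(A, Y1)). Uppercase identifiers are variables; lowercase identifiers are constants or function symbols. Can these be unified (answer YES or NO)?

Decompose q/2: s(op(zero, A)) = s(op(zero, Y1)),  q(s(A), Y2) = q(A, Y1).
Decompose s/1: op(zero, A) = op(zero, Y1).
Decompose op/2: zero = zero,  A = Y1.
Delete trivial equation zero = zero.
Bind A := Y1; substituting into the remaining equation gives: q(s(Y1), Y2) = q(Y1, Y1).
Decompose q/2: s(Y1) = Y1,  Y2 = Y1.
Occurs check fails: Y1 occurs in s(Y1); the equation Y1 = s(Y1) has no finite solution.

NO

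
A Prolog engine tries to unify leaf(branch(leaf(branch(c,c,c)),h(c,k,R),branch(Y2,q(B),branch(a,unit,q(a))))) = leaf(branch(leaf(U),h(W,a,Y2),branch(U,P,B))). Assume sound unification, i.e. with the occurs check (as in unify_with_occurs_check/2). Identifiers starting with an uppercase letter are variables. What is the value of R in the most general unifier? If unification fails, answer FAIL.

Decompose leaf/1: branch(leaf(branch(c,c,c)),h(c,k,R),branch(Y2,q(B),branch(a,unit,q(a)))) = branch(leaf(U),h(W,a,Y2),branch(U,P,B)).
Decompose branch/3: leaf(branch(c,c,c)) = leaf(U),  h(c,k,R) = h(W,a,Y2),  branch(Y2,q(B),branch(a,unit,q(a))) = branch(U,P,B).
Decompose leaf/1: branch(c,c,c) = U.
Bind U := branch(c,c,c); substituting into the one remaining equation that mentions U gives: branch(Y2,q(B),branch(a,unit,q(a))) = branch(branch(c,c,c),P,B).
Decompose h/3: c = W,  k = a,  R = Y2.
Bind W := c; no other remaining equation mentions W.
Clash: constants k and a differ; no unifier exists.

FAIL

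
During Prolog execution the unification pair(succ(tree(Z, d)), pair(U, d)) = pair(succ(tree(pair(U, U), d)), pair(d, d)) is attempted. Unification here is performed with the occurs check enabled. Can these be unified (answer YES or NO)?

Decompose pair/2: succ(tree(Z, d)) = succ(tree(pair(U, U), d)),  pair(U, d) = pair(d, d).
Decompose succ/1: tree(Z, d) = tree(pair(U, U), d).
Decompose tree/2: Z = pair(U, U),  d = d.
Bind Z := pair(U, U); no other remaining equation mentions Z.
Delete trivial equation d = d.
Decompose pair/2: U = d,  d = d.
Bind U := d; no other remaining equation mentions U. Substituting into the earlier binding gives Z := pair(d, d).
Delete trivial equation d = d.
No equations remain and no clash or occurs-check failure arose, so a unifier exists.

YES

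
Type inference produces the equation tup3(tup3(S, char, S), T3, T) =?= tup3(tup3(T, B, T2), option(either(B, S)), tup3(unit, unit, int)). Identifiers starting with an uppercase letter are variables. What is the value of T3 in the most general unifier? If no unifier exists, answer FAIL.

option(either(char, tup3(unit, unit, int)))

Decompose tup3/3: tup3(S, char, S) =?= tup3(T, B, T2),  T3 =?= option(either(B, S)),  T =?= tup3(unit, unit, int).
Decompose tup3/3: S =?= T,  char =?= B,  S =?= T2.
Bind S := T; substituting into the 2 remaining equations that mention S gives: T =?= T2,  T3 =?= option(either(B, T)).
Bind B := char; substituting into the one remaining equation that mentions B gives: T3 =?= option(either(char, T)).
Bind T := T2; substituting into the remaining equations gives: T3 =?= option(either(char, T2)),  T2 =?= tup3(unit, unit, int). Substituting into the earlier binding gives S := T2.
Bind T3 := option(either(char, T2)); no other remaining equation mentions T3.
Bind T2 := tup3(unit, unit, int). Substituting into the earlier bindings gives S := tup3(unit, unit, int), T := tup3(unit, unit, int), T3 := option(either(char, tup3(unit, unit, int))).
MGU = { S ↦ tup3(unit, unit, int), B ↦ char, T ↦ tup3(unit, unit, int), T3 ↦ option(either(char, tup3(unit, unit, int))), T2 ↦ tup3(unit, unit, int) }, so T3 ↦ option(either(char, tup3(unit, unit, int))).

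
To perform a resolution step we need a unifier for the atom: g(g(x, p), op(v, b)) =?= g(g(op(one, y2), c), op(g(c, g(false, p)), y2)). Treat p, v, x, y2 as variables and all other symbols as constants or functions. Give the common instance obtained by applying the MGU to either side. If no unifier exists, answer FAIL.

g(g(op(one, b), c), op(g(c, g(false, c)), b))

Decompose g/2: g(x, p) =?= g(op(one, y2), c),  op(v, b) =?= op(g(c, g(false, p)), y2).
Decompose g/2: x =?= op(one, y2),  p =?= c.
Bind x := op(one, y2); no other remaining equation mentions x.
Bind p := c; substituting into the remaining equation gives: op(v, b) =?= op(g(c, g(false, c)), y2).
Decompose op/2: v =?= g(c, g(false, c)),  b =?= y2.
Bind v := g(c, g(false, c)); no other remaining equation mentions v.
Bind y2 := b. Substituting into the earlier binding gives x := op(one, b).
Applying the MGU to either side gives g(g(op(one, b), c), op(g(c, g(false, c)), b)).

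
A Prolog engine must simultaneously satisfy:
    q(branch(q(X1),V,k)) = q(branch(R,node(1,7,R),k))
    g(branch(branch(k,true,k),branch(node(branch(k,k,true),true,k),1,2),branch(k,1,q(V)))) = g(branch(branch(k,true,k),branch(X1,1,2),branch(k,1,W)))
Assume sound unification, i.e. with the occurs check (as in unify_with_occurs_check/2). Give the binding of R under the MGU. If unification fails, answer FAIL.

Decompose q/1: branch(q(X1),V,k) = branch(R,node(1,7,R),k).
Decompose branch/3: q(X1) = R,  V = node(1,7,R),  k = k.
Bind R := q(X1); substituting into the one remaining equation that mentions R gives: V = node(1,7,q(X1)).
Bind V := node(1,7,q(X1)); substituting into the one remaining equation that mentions V gives: g(branch(branch(k,true,k),branch(node(branch(k,k,true),true,k),1,2),branch(k,1,q(node(1,7,q(X1)))))) = g(branch(branch(k,true,k),branch(X1,1,2),branch(k,1,W))).
Delete trivial equation k = k.
Decompose g/1: branch(branch(k,true,k),branch(node(branch(k,k,true),true,k),1,2),branch(k,1,q(node(1,7,q(X1))))) = branch(branch(k,true,k),branch(X1,1,2),branch(k,1,W)).
Decompose branch/3: branch(k,true,k) = branch(k,true,k),  branch(node(branch(k,k,true),true,k),1,2) = branch(X1,1,2),  branch(k,1,q(node(1,7,q(X1)))) = branch(k,1,W).
Delete trivial equation branch(k,true,k) = branch(k,true,k).
Decompose branch/3: node(branch(k,k,true),true,k) = X1,  1 = 1,  2 = 2.
Bind X1 := node(branch(k,k,true),true,k); substituting into the one remaining equation that mentions X1 gives: branch(k,1,q(node(1,7,q(node(branch(k,k,true),true,k))))) = branch(k,1,W). Substituting into the earlier bindings gives R := q(node(branch(k,k,true),true,k)), V := node(1,7,q(node(branch(k,k,true),true,k))).
Delete trivial equation 1 = 1.
Delete trivial equation 2 = 2.
Decompose branch/3: k = k,  1 = 1,  q(node(1,7,q(node(branch(k,k,true),true,k)))) = W.
Delete trivial equation k = k.
Delete trivial equation 1 = 1.
Bind W := q(node(1,7,q(node(branch(k,k,true),true,k)))).
MGU = { R -> q(node(branch(k,k,true),true,k)), V -> node(1,7,q(node(branch(k,k,true),true,k))), X1 -> node(branch(k,k,true),true,k), W -> q(node(1,7,q(node(branch(k,k,true),true,k)))) }, so R -> q(node(branch(k,k,true),true,k)).

q(node(branch(k,k,true),true,k))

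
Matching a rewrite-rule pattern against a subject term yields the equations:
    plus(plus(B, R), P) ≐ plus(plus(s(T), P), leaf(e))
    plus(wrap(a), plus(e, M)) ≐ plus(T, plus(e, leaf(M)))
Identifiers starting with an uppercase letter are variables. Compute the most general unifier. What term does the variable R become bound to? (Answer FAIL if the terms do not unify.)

FAIL

Decompose plus/2: plus(B, R) ≐ plus(s(T), P),  P ≐ leaf(e).
Decompose plus/2: B ≐ s(T),  R ≐ P.
Bind B := s(T); no other remaining equation mentions B.
Bind R := P; no other remaining equation mentions R.
Bind P := leaf(e); no other remaining equation mentions P. Substituting into the earlier binding gives R := leaf(e).
Decompose plus/2: wrap(a) ≐ T,  plus(e, M) ≐ plus(e, leaf(M)).
Bind T := wrap(a); no other remaining equation mentions T. Substituting into the earlier binding gives B := s(wrap(a)).
Decompose plus/2: e ≐ e,  M ≐ leaf(M).
Delete trivial equation e ≐ e.
Occurs check fails: M occurs in leaf(M); the equation M ≐ leaf(M) has no finite solution.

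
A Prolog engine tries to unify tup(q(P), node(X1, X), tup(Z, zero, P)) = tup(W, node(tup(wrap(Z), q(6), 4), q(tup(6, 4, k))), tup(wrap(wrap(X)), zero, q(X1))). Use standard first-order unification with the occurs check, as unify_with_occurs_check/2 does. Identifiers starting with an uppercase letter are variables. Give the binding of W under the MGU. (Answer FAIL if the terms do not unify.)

q(q(tup(wrap(wrap(wrap(q(tup(6, 4, k))))), q(6), 4)))

Decompose tup/3: q(P) = W,  node(X1, X) = node(tup(wrap(Z), q(6), 4), q(tup(6, 4, k))),  tup(Z, zero, P) = tup(wrap(wrap(X)), zero, q(X1)).
Bind W := q(P); no other remaining equation mentions W.
Decompose node/2: X1 = tup(wrap(Z), q(6), 4),  X = q(tup(6, 4, k)).
Bind X1 := tup(wrap(Z), q(6), 4); substituting into the one remaining equation that mentions X1 gives: tup(Z, zero, P) = tup(wrap(wrap(X)), zero, q(tup(wrap(Z), q(6), 4))).
Bind X := q(tup(6, 4, k)); substituting into the remaining equation gives: tup(Z, zero, P) = tup(wrap(wrap(q(tup(6, 4, k)))), zero, q(tup(wrap(Z), q(6), 4))).
Decompose tup/3: Z = wrap(wrap(q(tup(6, 4, k)))),  zero = zero,  P = q(tup(wrap(Z), q(6), 4)).
Bind Z := wrap(wrap(q(tup(6, 4, k)))); substituting into the one remaining equation that mentions Z gives: P = q(tup(wrap(wrap(wrap(q(tup(6, 4, k))))), q(6), 4)). Substituting into the earlier binding gives X1 := tup(wrap(wrap(wrap(q(tup(6, 4, k))))), q(6), 4).
Delete trivial equation zero = zero.
Bind P := q(tup(wrap(wrap(wrap(q(tup(6, 4, k))))), q(6), 4)). Substituting into the earlier binding gives W := q(q(tup(wrap(wrap(wrap(q(tup(6, 4, k))))), q(6), 4))).
MGU = { W = q(q(tup(wrap(wrap(wrap(q(tup(6, 4, k))))), q(6), 4))), X1 = tup(wrap(wrap(wrap(q(tup(6, 4, k))))), q(6), 4), X = q(tup(6, 4, k)), Z = wrap(wrap(q(tup(6, 4, k)))), P = q(tup(wrap(wrap(wrap(q(tup(6, 4, k))))), q(6), 4)) }, so W = q(q(tup(wrap(wrap(wrap(q(tup(6, 4, k))))), q(6), 4))).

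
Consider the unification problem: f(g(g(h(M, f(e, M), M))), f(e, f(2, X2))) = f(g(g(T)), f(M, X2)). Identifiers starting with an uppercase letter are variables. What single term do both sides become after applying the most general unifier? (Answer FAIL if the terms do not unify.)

FAIL

Decompose f/2: g(g(h(M, f(e, M), M))) = g(g(T)),  f(e, f(2, X2)) = f(M, X2).
Decompose g/1: g(h(M, f(e, M), M)) = g(T).
Decompose g/1: h(M, f(e, M), M) = T.
Bind T := h(M, f(e, M), M); no other remaining equation mentions T.
Decompose f/2: e = M,  f(2, X2) = X2.
Bind M := e; no other remaining equation mentions M. Substituting into the earlier binding gives T := h(e, f(e, e), e).
Occurs check fails: X2 occurs in f(2, X2); the equation X2 = f(2, X2) has no finite solution.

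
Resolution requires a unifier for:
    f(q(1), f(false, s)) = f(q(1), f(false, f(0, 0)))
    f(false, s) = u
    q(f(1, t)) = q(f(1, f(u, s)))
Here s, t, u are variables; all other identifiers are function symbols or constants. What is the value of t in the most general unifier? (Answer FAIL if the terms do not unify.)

Decompose f/2: q(1) = q(1),  f(false, s) = f(false, f(0, 0)).
Delete trivial equation q(1) = q(1).
Decompose f/2: false = false,  s = f(0, 0).
Delete trivial equation false = false.
Bind s := f(0, 0); substituting into the remaining equations gives: f(false, f(0, 0)) = u,  q(f(1, t)) = q(f(1, f(u, f(0, 0)))).
Bind u := f(false, f(0, 0)); substituting into the remaining equation gives: q(f(1, t)) = q(f(1, f(f(false, f(0, 0)), f(0, 0)))).
Decompose q/1: f(1, t) = f(1, f(f(false, f(0, 0)), f(0, 0))).
Decompose f/2: 1 = 1,  t = f(f(false, f(0, 0)), f(0, 0)).
Delete trivial equation 1 = 1.
Bind t := f(f(false, f(0, 0)), f(0, 0)).
MGU = { s -> f(0, 0), u -> f(false, f(0, 0)), t -> f(f(false, f(0, 0)), f(0, 0)) }, so t -> f(f(false, f(0, 0)), f(0, 0)).

f(f(false, f(0, 0)), f(0, 0))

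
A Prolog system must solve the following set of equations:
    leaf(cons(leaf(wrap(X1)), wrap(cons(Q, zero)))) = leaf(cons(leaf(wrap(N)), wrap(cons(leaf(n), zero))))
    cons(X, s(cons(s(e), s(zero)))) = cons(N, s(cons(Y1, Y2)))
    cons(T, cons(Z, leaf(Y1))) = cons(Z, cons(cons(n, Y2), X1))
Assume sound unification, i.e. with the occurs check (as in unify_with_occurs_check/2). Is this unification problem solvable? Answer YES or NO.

Decompose leaf/1: cons(leaf(wrap(X1)), wrap(cons(Q, zero))) = cons(leaf(wrap(N)), wrap(cons(leaf(n), zero))).
Decompose cons/2: leaf(wrap(X1)) = leaf(wrap(N)),  wrap(cons(Q, zero)) = wrap(cons(leaf(n), zero)).
Decompose leaf/1: wrap(X1) = wrap(N).
Decompose wrap/1: X1 = N.
Bind X1 := N; substituting into the one remaining equation that mentions X1 gives: cons(T, cons(Z, leaf(Y1))) = cons(Z, cons(cons(n, Y2), N)).
Decompose wrap/1: cons(Q, zero) = cons(leaf(n), zero).
Decompose cons/2: Q = leaf(n),  zero = zero.
Bind Q := leaf(n); no other remaining equation mentions Q.
Delete trivial equation zero = zero.
Decompose cons/2: X = N,  s(cons(s(e), s(zero))) = s(cons(Y1, Y2)).
Bind X := N; no other remaining equation mentions X.
Decompose s/1: cons(s(e), s(zero)) = cons(Y1, Y2).
Decompose cons/2: s(e) = Y1,  s(zero) = Y2.
Bind Y1 := s(e); substituting into the one remaining equation that mentions Y1 gives: cons(T, cons(Z, leaf(s(e)))) = cons(Z, cons(cons(n, Y2), N)).
Bind Y2 := s(zero); substituting into the remaining equation gives: cons(T, cons(Z, leaf(s(e)))) = cons(Z, cons(cons(n, s(zero)), N)).
Decompose cons/2: T = Z,  cons(Z, leaf(s(e))) = cons(cons(n, s(zero)), N).
Bind T := Z; no other remaining equation mentions T.
Decompose cons/2: Z = cons(n, s(zero)),  leaf(s(e)) = N.
Bind Z := cons(n, s(zero)); no other remaining equation mentions Z. Substituting into the earlier binding gives T := cons(n, s(zero)).
Bind N := leaf(s(e)). Substituting into the earlier bindings gives X1 := leaf(s(e)), X := leaf(s(e)).
No equations remain and no clash or occurs-check failure arose, so a unifier exists.

YES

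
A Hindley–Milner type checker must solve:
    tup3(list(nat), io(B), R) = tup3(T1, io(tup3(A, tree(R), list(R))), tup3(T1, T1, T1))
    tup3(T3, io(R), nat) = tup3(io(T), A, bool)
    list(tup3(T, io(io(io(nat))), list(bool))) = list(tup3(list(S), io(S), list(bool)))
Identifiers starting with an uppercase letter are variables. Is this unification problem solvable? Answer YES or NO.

Decompose tup3/3: list(nat) = T1,  io(B) = io(tup3(A, tree(R), list(R))),  R = tup3(T1, T1, T1).
Bind T1 := list(nat); substituting into the one remaining equation that mentions T1 gives: R = tup3(list(nat), list(nat), list(nat)).
Decompose io/1: B = tup3(A, tree(R), list(R)).
Bind B := tup3(A, tree(R), list(R)); no other remaining equation mentions B.
Bind R := tup3(list(nat), list(nat), list(nat)); substituting into the one remaining equation that mentions R gives: tup3(T3, io(tup3(list(nat), list(nat), list(nat))), nat) = tup3(io(T), A, bool). Substituting into the earlier binding gives B := tup3(A, tree(tup3(list(nat), list(nat), list(nat))), list(tup3(list(nat), list(nat), list(nat)))).
Decompose tup3/3: T3 = io(T),  io(tup3(list(nat), list(nat), list(nat))) = A,  nat = bool.
Bind T3 := io(T); no other remaining equation mentions T3.
Bind A := io(tup3(list(nat), list(nat), list(nat))); no other remaining equation mentions A. Substituting into the earlier binding gives B := tup3(io(tup3(list(nat), list(nat), list(nat))), tree(tup3(list(nat), list(nat), list(nat))), list(tup3(list(nat), list(nat), list(nat)))).
Clash: constants nat and bool differ; no unifier exists.

NO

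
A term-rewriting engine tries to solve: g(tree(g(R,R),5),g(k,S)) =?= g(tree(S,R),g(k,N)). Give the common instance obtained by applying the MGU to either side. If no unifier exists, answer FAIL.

g(tree(g(5,5),5),g(k,g(5,5)))

Decompose g/2: tree(g(R,R),5) =?= tree(S,R),  g(k,S) =?= g(k,N).
Decompose tree/2: g(R,R) =?= S,  5 =?= R.
Bind S := g(R,R); substituting into the one remaining equation that mentions S gives: g(k,g(R,R)) =?= g(k,N).
Bind R := 5; substituting into the remaining equation gives: g(k,g(5,5)) =?= g(k,N). Substituting into the earlier binding gives S := g(5,5).
Decompose g/2: k =?= k,  g(5,5) =?= N.
Delete trivial equation k =?= k.
Bind N := g(5,5).
Applying the MGU to either side gives g(tree(g(5,5),5),g(k,g(5,5))).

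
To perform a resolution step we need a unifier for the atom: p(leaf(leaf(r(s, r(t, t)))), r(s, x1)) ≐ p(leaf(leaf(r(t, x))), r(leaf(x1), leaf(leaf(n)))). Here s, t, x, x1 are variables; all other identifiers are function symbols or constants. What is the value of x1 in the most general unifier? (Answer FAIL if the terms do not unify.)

Decompose p/2: leaf(leaf(r(s, r(t, t)))) ≐ leaf(leaf(r(t, x))),  r(s, x1) ≐ r(leaf(x1), leaf(leaf(n))).
Decompose leaf/1: leaf(r(s, r(t, t))) ≐ leaf(r(t, x)).
Decompose leaf/1: r(s, r(t, t)) ≐ r(t, x).
Decompose r/2: s ≐ t,  r(t, t) ≐ x.
Bind s := t; substituting into the one remaining equation that mentions s gives: r(t, x1) ≐ r(leaf(x1), leaf(leaf(n))).
Bind x := r(t, t); no other remaining equation mentions x.
Decompose r/2: t ≐ leaf(x1),  x1 ≐ leaf(leaf(n)).
Bind t := leaf(x1); no other remaining equation mentions t. Substituting into the earlier bindings gives s := leaf(x1), x := r(leaf(x1), leaf(x1)).
Bind x1 := leaf(leaf(n)). Substituting into the earlier bindings gives s := leaf(leaf(leaf(n))), x := r(leaf(leaf(leaf(n))), leaf(leaf(leaf(n)))), t := leaf(leaf(leaf(n))).
MGU = { s ↦ leaf(leaf(leaf(n))), x ↦ r(leaf(leaf(leaf(n))), leaf(leaf(leaf(n)))), t ↦ leaf(leaf(leaf(n))), x1 ↦ leaf(leaf(n)) }, so x1 ↦ leaf(leaf(n)).

leaf(leaf(n))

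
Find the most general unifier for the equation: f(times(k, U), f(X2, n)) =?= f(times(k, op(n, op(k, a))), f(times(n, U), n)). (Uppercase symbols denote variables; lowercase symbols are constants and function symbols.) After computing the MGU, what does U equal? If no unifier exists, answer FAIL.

op(n, op(k, a))

Decompose f/2: times(k, U) =?= times(k, op(n, op(k, a))),  f(X2, n) =?= f(times(n, U), n).
Decompose times/2: k =?= k,  U =?= op(n, op(k, a)).
Delete trivial equation k =?= k.
Bind U := op(n, op(k, a)); substituting into the remaining equation gives: f(X2, n) =?= f(times(n, op(n, op(k, a))), n).
Decompose f/2: X2 =?= times(n, op(n, op(k, a))),  n =?= n.
Bind X2 := times(n, op(n, op(k, a))); no other remaining equation mentions X2.
Delete trivial equation n =?= n.
MGU = { U := op(n, op(k, a)), X2 := times(n, op(n, op(k, a))) }, so U := op(n, op(k, a)).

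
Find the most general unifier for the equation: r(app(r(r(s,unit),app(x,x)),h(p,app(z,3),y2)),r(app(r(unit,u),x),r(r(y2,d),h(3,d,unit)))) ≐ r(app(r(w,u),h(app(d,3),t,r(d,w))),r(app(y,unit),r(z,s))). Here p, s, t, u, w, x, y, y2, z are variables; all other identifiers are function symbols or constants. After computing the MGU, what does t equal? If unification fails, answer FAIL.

Decompose r/2: app(r(r(s,unit),app(x,x)),h(p,app(z,3),y2)) ≐ app(r(w,u),h(app(d,3),t,r(d,w))),  r(app(r(unit,u),x),r(r(y2,d),h(3,d,unit))) ≐ r(app(y,unit),r(z,s)).
Decompose app/2: r(r(s,unit),app(x,x)) ≐ r(w,u),  h(p,app(z,3),y2) ≐ h(app(d,3),t,r(d,w)).
Decompose r/2: r(s,unit) ≐ w,  app(x,x) ≐ u.
Bind w := r(s,unit); substituting into the one remaining equation that mentions w gives: h(p,app(z,3),y2) ≐ h(app(d,3),t,r(d,r(s,unit))).
Bind u := app(x,x); substituting into the one remaining equation that mentions u gives: r(app(r(unit,app(x,x)),x),r(r(y2,d),h(3,d,unit))) ≐ r(app(y,unit),r(z,s)).
Decompose h/3: p ≐ app(d,3),  app(z,3) ≐ t,  y2 ≐ r(d,r(s,unit)).
Bind p := app(d,3); no other remaining equation mentions p.
Bind t := app(z,3); no other remaining equation mentions t.
Bind y2 := r(d,r(s,unit)); substituting into the remaining equation gives: r(app(r(unit,app(x,x)),x),r(r(r(d,r(s,unit)),d),h(3,d,unit))) ≐ r(app(y,unit),r(z,s)).
Decompose r/2: app(r(unit,app(x,x)),x) ≐ app(y,unit),  r(r(r(d,r(s,unit)),d),h(3,d,unit)) ≐ r(z,s).
Decompose app/2: r(unit,app(x,x)) ≐ y,  x ≐ unit.
Bind y := r(unit,app(x,x)); no other remaining equation mentions y.
Bind x := unit; no other remaining equation mentions x. Substituting into the earlier bindings gives u := app(unit,unit), y := r(unit,app(unit,unit)).
Decompose r/2: r(r(d,r(s,unit)),d) ≐ z,  h(3,d,unit) ≐ s.
Bind z := r(r(d,r(s,unit)),d); no other remaining equation mentions z. Substituting into the earlier binding gives t := app(r(r(d,r(s,unit)),d),3).
Bind s := h(3,d,unit). Substituting into the earlier bindings gives w := r(h(3,d,unit),unit), t := app(r(r(d,r(h(3,d,unit),unit)),d),3), y2 := r(d,r(h(3,d,unit),unit)), z := r(r(d,r(h(3,d,unit),unit)),d).
MGU = { w := r(h(3,d,unit),unit), u := app(unit,unit), p := app(d,3), t := app(r(r(d,r(h(3,d,unit),unit)),d),3), y2 := r(d,r(h(3,d,unit),unit)), y := r(unit,app(unit,unit)), x := unit, z := r(r(d,r(h(3,d,unit),unit)),d), s := h(3,d,unit) }, so t := app(r(r(d,r(h(3,d,unit),unit)),d),3).

app(r(r(d,r(h(3,d,unit),unit)),d),3)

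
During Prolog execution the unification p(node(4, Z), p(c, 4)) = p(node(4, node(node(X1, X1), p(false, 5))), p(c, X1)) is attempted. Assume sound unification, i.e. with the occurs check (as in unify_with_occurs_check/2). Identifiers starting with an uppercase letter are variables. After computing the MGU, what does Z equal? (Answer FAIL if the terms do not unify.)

Decompose p/2: node(4, Z) = node(4, node(node(X1, X1), p(false, 5))),  p(c, 4) = p(c, X1).
Decompose node/2: 4 = 4,  Z = node(node(X1, X1), p(false, 5)).
Delete trivial equation 4 = 4.
Bind Z := node(node(X1, X1), p(false, 5)); no other remaining equation mentions Z.
Decompose p/2: c = c,  4 = X1.
Delete trivial equation c = c.
Bind X1 := 4. Substituting into the earlier binding gives Z := node(node(4, 4), p(false, 5)).
MGU = { Z ↦ node(node(4, 4), p(false, 5)), X1 ↦ 4 }, so Z ↦ node(node(4, 4), p(false, 5)).

node(node(4, 4), p(false, 5))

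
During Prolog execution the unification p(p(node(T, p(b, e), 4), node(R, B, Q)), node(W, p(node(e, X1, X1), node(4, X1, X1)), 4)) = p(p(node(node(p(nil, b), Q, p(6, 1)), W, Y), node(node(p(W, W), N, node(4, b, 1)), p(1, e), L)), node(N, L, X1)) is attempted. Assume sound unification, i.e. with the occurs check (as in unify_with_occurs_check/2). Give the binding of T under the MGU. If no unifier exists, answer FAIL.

Decompose p/2: p(node(T, p(b, e), 4), node(R, B, Q)) = p(node(node(p(nil, b), Q, p(6, 1)), W, Y), node(node(p(W, W), N, node(4, b, 1)), p(1, e), L)),  node(W, p(node(e, X1, X1), node(4, X1, X1)), 4) = node(N, L, X1).
Decompose p/2: node(T, p(b, e), 4) = node(node(p(nil, b), Q, p(6, 1)), W, Y),  node(R, B, Q) = node(node(p(W, W), N, node(4, b, 1)), p(1, e), L).
Decompose node/3: T = node(p(nil, b), Q, p(6, 1)),  p(b, e) = W,  4 = Y.
Bind T := node(p(nil, b), Q, p(6, 1)); no other remaining equation mentions T.
Bind W := p(b, e); substituting into the 2 remaining equations that mention W gives: node(R, B, Q) = node(node(p(p(b, e), p(b, e)), N, node(4, b, 1)), p(1, e), L),  node(p(b, e), p(node(e, X1, X1), node(4, X1, X1)), 4) = node(N, L, X1).
Bind Y := 4; no other remaining equation mentions Y.
Decompose node/3: R = node(p(p(b, e), p(b, e)), N, node(4, b, 1)),  B = p(1, e),  Q = L.
Bind R := node(p(p(b, e), p(b, e)), N, node(4, b, 1)); no other remaining equation mentions R.
Bind B := p(1, e); no other remaining equation mentions B.
Bind Q := L; no other remaining equation mentions Q. Substituting into the earlier binding gives T := node(p(nil, b), L, p(6, 1)).
Decompose node/3: p(b, e) = N,  p(node(e, X1, X1), node(4, X1, X1)) = L,  4 = X1.
Bind N := p(b, e); no other remaining equation mentions N. Substituting into the earlier binding gives R := node(p(p(b, e), p(b, e)), p(b, e), node(4, b, 1)).
Bind L := p(node(e, X1, X1), node(4, X1, X1)); no other remaining equation mentions L. Substituting into the earlier bindings gives T := node(p(nil, b), p(node(e, X1, X1), node(4, X1, X1)), p(6, 1)), Q := p(node(e, X1, X1), node(4, X1, X1)).
Bind X1 := 4. Substituting into the earlier bindings gives T := node(p(nil, b), p(node(e, 4, 4), node(4, 4, 4)), p(6, 1)), Q := p(node(e, 4, 4), node(4, 4, 4)), L := p(node(e, 4, 4), node(4, 4, 4)).
MGU = { T -> node(p(nil, b), p(node(e, 4, 4), node(4, 4, 4)), p(6, 1)), W -> p(b, e), Y -> 4, R -> node(p(p(b, e), p(b, e)), p(b, e), node(4, b, 1)), B -> p(1, e), Q -> p(node(e, 4, 4), node(4, 4, 4)), N -> p(b, e), L -> p(node(e, 4, 4), node(4, 4, 4)), X1 -> 4 }, so T -> node(p(nil, b), p(node(e, 4, 4), node(4, 4, 4)), p(6, 1)).

node(p(nil, b), p(node(e, 4, 4), node(4, 4, 4)), p(6, 1))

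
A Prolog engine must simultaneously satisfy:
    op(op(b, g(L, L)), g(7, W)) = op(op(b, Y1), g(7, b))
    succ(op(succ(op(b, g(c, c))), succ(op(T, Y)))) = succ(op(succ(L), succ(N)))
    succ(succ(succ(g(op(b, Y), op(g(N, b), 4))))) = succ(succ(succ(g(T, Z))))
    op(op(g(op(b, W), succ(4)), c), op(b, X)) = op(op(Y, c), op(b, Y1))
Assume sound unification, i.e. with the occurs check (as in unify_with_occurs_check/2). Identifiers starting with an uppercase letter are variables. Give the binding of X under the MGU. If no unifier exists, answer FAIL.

Decompose op/2: op(b, g(L, L)) = op(b, Y1),  g(7, W) = g(7, b).
Decompose op/2: b = b,  g(L, L) = Y1.
Delete trivial equation b = b.
Bind Y1 := g(L, L); substituting into the one remaining equation that mentions Y1 gives: op(op(g(op(b, W), succ(4)), c), op(b, X)) = op(op(Y, c), op(b, g(L, L))).
Decompose g/2: 7 = 7,  W = b.
Delete trivial equation 7 = 7.
Bind W := b; substituting into the one remaining equation that mentions W gives: op(op(g(op(b, b), succ(4)), c), op(b, X)) = op(op(Y, c), op(b, g(L, L))).
Decompose succ/1: op(succ(op(b, g(c, c))), succ(op(T, Y))) = op(succ(L), succ(N)).
Decompose op/2: succ(op(b, g(c, c))) = succ(L),  succ(op(T, Y)) = succ(N).
Decompose succ/1: op(b, g(c, c)) = L.
Bind L := op(b, g(c, c)); substituting into the one remaining equation that mentions L gives: op(op(g(op(b, b), succ(4)), c), op(b, X)) = op(op(Y, c), op(b, g(op(b, g(c, c)), op(b, g(c, c))))). Substituting into the earlier binding gives Y1 := g(op(b, g(c, c)), op(b, g(c, c))).
Decompose succ/1: op(T, Y) = N.
Bind N := op(T, Y); substituting into the one remaining equation that mentions N gives: succ(succ(succ(g(op(b, Y), op(g(op(T, Y), b), 4))))) = succ(succ(succ(g(T, Z)))).
Decompose succ/1: succ(succ(g(op(b, Y), op(g(op(T, Y), b), 4)))) = succ(succ(g(T, Z))).
Decompose succ/1: succ(g(op(b, Y), op(g(op(T, Y), b), 4))) = succ(g(T, Z)).
Decompose succ/1: g(op(b, Y), op(g(op(T, Y), b), 4)) = g(T, Z).
Decompose g/2: op(b, Y) = T,  op(g(op(T, Y), b), 4) = Z.
Bind T := op(b, Y); substituting into the one remaining equation that mentions T gives: op(g(op(op(b, Y), Y), b), 4) = Z. Substituting into the earlier binding gives N := op(op(b, Y), Y).
Bind Z := op(g(op(op(b, Y), Y), b), 4); no other remaining equation mentions Z.
Decompose op/2: op(g(op(b, b), succ(4)), c) = op(Y, c),  op(b, X) = op(b, g(op(b, g(c, c)), op(b, g(c, c)))).
Decompose op/2: g(op(b, b), succ(4)) = Y,  c = c.
Bind Y := g(op(b, b), succ(4)); no other remaining equation mentions Y. Substituting into the earlier bindings gives N := op(op(b, g(op(b, b), succ(4))), g(op(b, b), succ(4))), T := op(b, g(op(b, b), succ(4))), Z := op(g(op(op(b, g(op(b, b), succ(4))), g(op(b, b), succ(4))), b), 4).
Delete trivial equation c = c.
Decompose op/2: b = b,  X = g(op(b, g(c, c)), op(b, g(c, c))).
Delete trivial equation b = b.
Bind X := g(op(b, g(c, c)), op(b, g(c, c))).
MGU = { Y1 = g(op(b, g(c, c)), op(b, g(c, c))), W = b, L = op(b, g(c, c)), N = op(op(b, g(op(b, b), succ(4))), g(op(b, b), succ(4))), T = op(b, g(op(b, b), succ(4))), Z = op(g(op(op(b, g(op(b, b), succ(4))), g(op(b, b), succ(4))), b), 4), Y = g(op(b, b), succ(4)), X = g(op(b, g(c, c)), op(b, g(c, c))) }, so X = g(op(b, g(c, c)), op(b, g(c, c))).

g(op(b, g(c, c)), op(b, g(c, c)))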